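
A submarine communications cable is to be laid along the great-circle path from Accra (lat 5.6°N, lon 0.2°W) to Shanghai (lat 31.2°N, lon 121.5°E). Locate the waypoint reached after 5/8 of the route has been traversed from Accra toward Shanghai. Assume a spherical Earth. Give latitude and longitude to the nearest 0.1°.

≈ lat 37.2°N, lon 70.0°E

The haversine formula gives a central angle δ ≈ 1.979 rad (113.4°) between the endpoints.
Interpolate at f = 5/8 with slerp weights a = sin((1−f)δ)/sin δ ≈ 0.736, b = sin(fδ)/sin δ ≈ 1.029.
p = a·p₁ + b·p₂ ≈ (0.273, 0.748, 0.605); φ = arcsin(p_z) ≈ 37.23°, λ = atan2(p_y, p_x) ≈ 69.97°.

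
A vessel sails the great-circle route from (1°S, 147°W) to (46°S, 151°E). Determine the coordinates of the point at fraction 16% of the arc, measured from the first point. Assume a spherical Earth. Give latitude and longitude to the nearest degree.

≈ (9°S, 154°W)

Convert each endpoint to a unit vector on the sphere (x = cos φ cos λ, y = cos φ sin λ, z = sin φ).
The central angle between the endpoints is δ = arccos(p₁·p₂) ≈ 1.225 rad (70.2°).
Interpolate at f = 0.16 with slerp weights a = sin((1−f)δ)/sin δ ≈ 0.911, b = sin(fδ)/sin δ ≈ 0.207.
p = a·p₁ + b·p₂ ≈ (-0.889, -0.426, -0.165); φ = arcsin(p_z) ≈ -9.49°, λ = atan2(p_y, p_x) ≈ -154.40°.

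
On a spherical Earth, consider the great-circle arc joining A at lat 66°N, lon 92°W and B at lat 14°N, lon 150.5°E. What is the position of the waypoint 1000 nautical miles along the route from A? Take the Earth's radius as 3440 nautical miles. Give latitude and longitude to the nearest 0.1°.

≈ lat 69.1°N, lon 135.9°W

Convert each endpoint to a unit vector on the sphere (x = cos φ cos λ, y = cos φ sin λ, z = sin φ).
The central angle between the endpoints is δ = arccos(p₁·p₂) ≈ 1.532 rad (87.8°). The total great-circle distance is δ·R ≈ 1.532 × 3440 ≈ 5270 nmi, so the target fraction is f = 1000/5270 ≈ 0.190.
Interpolate at f ≈ 0.190 with slerp weights a = sin((1−f)δ)/sin δ ≈ 0.947, b = sin(fδ)/sin δ ≈ 0.287.
p = a·p₁ + b·p₂ ≈ (-0.256, -0.248, 0.934); φ = arcsin(p_z) ≈ 69.14°, λ = atan2(p_y, p_x) ≈ -135.89°.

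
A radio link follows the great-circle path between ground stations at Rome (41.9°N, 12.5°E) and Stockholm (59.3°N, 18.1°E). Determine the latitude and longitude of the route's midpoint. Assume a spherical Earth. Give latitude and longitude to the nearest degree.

≈ 51°N, 15°E

Convert each endpoint to a unit vector on the sphere (x = cos φ cos λ, y = cos φ sin λ, z = sin φ).
The central angle between the endpoints is δ = arccos(p₁·p₂) ≈ 0.310 rad (17.7°).
Interpolate at f = 1/2 with slerp weights a = sin((1−f)δ)/sin δ ≈ 0.506, b = sin(fδ)/sin δ ≈ 0.506.
p = a·p₁ + b·p₂ ≈ (0.613, 0.162, 0.773); φ = arcsin(p_z) ≈ 50.63°, λ = atan2(p_y, p_x) ≈ 14.78°.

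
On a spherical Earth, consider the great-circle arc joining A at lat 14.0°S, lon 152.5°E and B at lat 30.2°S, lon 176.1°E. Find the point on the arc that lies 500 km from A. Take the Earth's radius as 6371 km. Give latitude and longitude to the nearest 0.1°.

Convert each endpoint to a unit vector on the sphere (x = cos φ cos λ, y = cos φ sin λ, z = sin φ).
The central angle between the endpoints is δ = arccos(p₁·p₂) ≈ 0.473 rad (27.1°). The total great-circle distance is δ·R ≈ 0.473 × 6371 ≈ 3014 km, so the target fraction is f = 500/3014 ≈ 0.166.
Interpolate at f ≈ 0.166 with slerp weights a = sin((1−f)δ)/sin δ ≈ 0.844, b = sin(fδ)/sin δ ≈ 0.172.
p = a·p₁ + b·p₂ ≈ (-0.875, 0.388, -0.291); φ = arcsin(p_z) ≈ -16.90°, λ = atan2(p_y, p_x) ≈ 156.07°.

≈ lat 16.9°S, lon 156.1°E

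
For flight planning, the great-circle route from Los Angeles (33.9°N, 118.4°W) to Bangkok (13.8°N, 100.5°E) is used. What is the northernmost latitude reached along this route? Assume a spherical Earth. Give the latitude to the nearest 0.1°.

≈ 54.4°N

The great circle lies in the plane with unit normal n̂ = (p₁ × p₂)/|p₁ × p₂|.
Here n̂_z ≈ -0.582; the vertex latitude is φ_max = arccos|n̂_z| ≈ 54.4°.
Check via Clairaut: cos φ_max = |cos φ₁| · sin C = cos(33.9°)·sin(44.5°) ≈ 0.582, again giving ≈ 54.4°.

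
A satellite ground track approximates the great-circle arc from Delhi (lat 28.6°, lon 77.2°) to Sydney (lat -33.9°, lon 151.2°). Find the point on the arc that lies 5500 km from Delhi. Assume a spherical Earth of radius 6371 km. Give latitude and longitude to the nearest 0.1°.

≈ lat -5.1°, lon 114.8°

Write both endpoints as unit vectors p₁, p₂ with components (cos φ cos λ, cos φ sin λ, sin φ).
The central angle between the endpoints is δ = arccos(p₁·p₂) ≈ 1.637 rad (93.8°). The total great-circle distance is δ·R ≈ 1.637 × 6371 ≈ 10429 km, so the target fraction is f = 5500/10429 ≈ 0.527.
Interpolate at f ≈ 0.527 with slerp weights a = sin((1−f)δ)/sin δ ≈ 0.700, b = sin(fδ)/sin δ ≈ 0.762.
p = a·p₁ + b·p₂ ≈ (-0.418, 0.904, -0.090); φ = arcsin(p_z) ≈ -5.14°, λ = atan2(p_y, p_x) ≈ 114.80°.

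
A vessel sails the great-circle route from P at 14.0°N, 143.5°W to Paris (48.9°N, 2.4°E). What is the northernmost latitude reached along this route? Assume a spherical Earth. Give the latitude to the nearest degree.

The great circle lies in the plane with unit normal n̂ = (p₁ × p₂)/|p₁ × p₂|.
Here n̂_z ≈ +0.381; the vertex latitude is φ_max = arccos|n̂_z| ≈ 67.6°.
Check via Clairaut: cos φ_max = |cos φ₁| · sin C = cos(14.0°)·sin(23.1°) ≈ 0.381, again giving ≈ 67.6°.

≈ 68°N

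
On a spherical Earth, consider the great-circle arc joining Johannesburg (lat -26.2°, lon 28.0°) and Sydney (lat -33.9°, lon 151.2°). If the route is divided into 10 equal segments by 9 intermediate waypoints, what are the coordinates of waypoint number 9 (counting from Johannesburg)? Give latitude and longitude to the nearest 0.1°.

Convert each endpoint to a unit vector on the sphere (x = cos φ cos λ, y = cos φ sin λ, z = sin φ).
The central angle between the endpoints is δ = arccos(p₁·p₂) ≈ 1.733 rad (99.3°).
Interpolate at f = 9/10 with slerp weights a = sin((1−f)δ)/sin δ ≈ 0.175, b = sin(fδ)/sin δ ≈ 1.013.
p = a·p₁ + b·p₂ ≈ (-0.599, 0.479, -0.642); φ = arcsin(p_z) ≈ -39.96°, λ = atan2(p_y, p_x) ≈ 141.34°.

≈ lat -40.0°, lon 141.3°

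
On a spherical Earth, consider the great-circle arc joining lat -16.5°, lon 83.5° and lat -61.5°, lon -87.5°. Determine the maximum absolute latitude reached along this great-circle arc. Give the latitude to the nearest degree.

The great circle lies in the plane with unit normal n̂ = (p₁ × p₂)/|p₁ × p₂|.
Here n̂_z ≈ -0.073; the vertex latitude is φ_max = arccos|n̂_z| ≈ 85.8°.

≈ -86°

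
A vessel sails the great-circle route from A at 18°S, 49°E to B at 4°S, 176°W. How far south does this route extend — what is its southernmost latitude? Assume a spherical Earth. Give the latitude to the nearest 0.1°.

The great circle lies in the plane with unit normal n̂ = (p₁ × p₂)/|p₁ × p₂|.
Here n̂_z ≈ +0.882; the vertex latitude is φ_max = arccos|n̂_z| ≈ 28.1°.

≈ 28.1°S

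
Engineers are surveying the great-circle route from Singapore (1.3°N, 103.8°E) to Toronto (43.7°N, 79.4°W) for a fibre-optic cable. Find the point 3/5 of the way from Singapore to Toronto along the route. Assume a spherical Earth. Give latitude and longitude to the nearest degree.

≈ (82°N, 126°E)

Write both endpoints as unit vectors p₁, p₂ with components (cos φ cos λ, cos φ sin λ, sin φ).
The central angle between the endpoints is δ = arccos(p₁·p₂) ≈ 2.355 rad (134.9°).
Interpolate at f = 3/5 with slerp weights a = sin((1−f)δ)/sin δ ≈ 1.142, b = sin(fδ)/sin δ ≈ 1.394.
p = a·p₁ + b·p₂ ≈ (-0.087, 0.118, 0.989); φ = arcsin(p_z) ≈ 81.59°, λ = atan2(p_y, p_x) ≈ 126.43°.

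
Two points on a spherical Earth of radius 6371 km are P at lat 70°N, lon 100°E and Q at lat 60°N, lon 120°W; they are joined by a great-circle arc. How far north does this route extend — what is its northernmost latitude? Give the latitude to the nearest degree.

The great circle lies in the plane with unit normal n̂ = (p₁ × p₂)/|p₁ × p₂|.
Here n̂_z ≈ +0.150; the vertex latitude is φ_max = arccos|n̂_z| ≈ 81.3°.

≈ 81°N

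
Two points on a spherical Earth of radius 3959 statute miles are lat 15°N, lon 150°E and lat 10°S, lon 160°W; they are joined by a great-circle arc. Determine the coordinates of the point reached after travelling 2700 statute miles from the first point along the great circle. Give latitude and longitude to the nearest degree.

Write both endpoints as unit vectors p₁, p₂ with components (cos φ cos λ, cos φ sin λ, sin φ).
The central angle between the endpoints is δ = arccos(p₁·p₂) ≈ 0.969 rad (55.5°). The total great-circle distance is δ·R ≈ 0.969 × 3959 ≈ 3834 mi, so the target fraction is f = 2700/3834 ≈ 0.704.
Interpolate at f ≈ 0.704 with slerp weights a = sin((1−f)δ)/sin δ ≈ 0.343, b = sin(fδ)/sin δ ≈ 0.765.
p = a·p₁ + b·p₂ ≈ (-0.995, -0.092, -0.044); φ = arcsin(p_z) ≈ -2.53°, λ = atan2(p_y, p_x) ≈ -174.72°.

≈ lat 3°S, lon 175°W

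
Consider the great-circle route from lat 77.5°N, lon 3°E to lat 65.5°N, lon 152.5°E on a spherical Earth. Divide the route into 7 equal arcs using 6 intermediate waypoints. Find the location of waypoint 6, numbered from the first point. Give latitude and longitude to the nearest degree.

≈ lat 71°N, lon 150°E

From cos δ = sin φ₁ sin φ₂ + cos φ₁ cos φ₂ cos Δλ, the central angle is δ ≈ 0.625 rad (35.8°).
Interpolate at f = 6/7 with slerp weights a = sin((1−f)δ)/sin δ ≈ 0.152, b = sin(fδ)/sin δ ≈ 0.872.
p = a·p₁ + b·p₂ ≈ (-0.288, 0.169, 0.943); φ = arcsin(p_z) ≈ 70.50°, λ = atan2(p_y, p_x) ≈ 149.63°.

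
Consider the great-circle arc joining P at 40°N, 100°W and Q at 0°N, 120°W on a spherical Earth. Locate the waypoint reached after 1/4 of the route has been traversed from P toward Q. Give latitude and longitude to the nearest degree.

Write both endpoints as unit vectors p₁, p₂ with components (cos φ cos λ, cos φ sin λ, sin φ).
The central angle between the endpoints is δ = arccos(p₁·p₂) ≈ 0.767 rad (44.0°).
Interpolate at f = 1/4 with slerp weights a = sin((1−f)δ)/sin δ ≈ 0.784, b = sin(fδ)/sin δ ≈ 0.275.
p = a·p₁ + b·p₂ ≈ (-0.242, -0.829, 0.504); φ = arcsin(p_z) ≈ 30.26°, λ = atan2(p_y, p_x) ≈ -106.24°.

≈ 30°N, 106°W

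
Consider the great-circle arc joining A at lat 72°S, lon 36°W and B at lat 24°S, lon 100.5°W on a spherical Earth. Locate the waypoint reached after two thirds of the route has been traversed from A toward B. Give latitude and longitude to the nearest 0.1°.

≈ lat 42.5°S, lon 91.9°W

Convert each endpoint to a unit vector on the sphere (x = cos φ cos λ, y = cos φ sin λ, z = sin φ).
The central angle between the endpoints is δ = arccos(p₁·p₂) ≈ 1.038 rad (59.4°).
Interpolate at f = 2/3 with slerp weights a = sin((1−f)δ)/sin δ ≈ 0.394, b = sin(fδ)/sin δ ≈ 0.741.
p = a·p₁ + b·p₂ ≈ (-0.025, -0.737, -0.676); φ = arcsin(p_z) ≈ -42.50°, λ = atan2(p_y, p_x) ≈ -91.94°.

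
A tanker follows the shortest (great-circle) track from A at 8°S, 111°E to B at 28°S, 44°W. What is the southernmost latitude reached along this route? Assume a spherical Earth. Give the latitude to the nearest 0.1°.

≈ 57.4°S

The great circle lies in the plane with unit normal n̂ = (p₁ × p₂)/|p₁ × p₂|.
Here n̂_z ≈ -0.538; the vertex latitude is φ_max = arccos|n̂_z| ≈ 57.4°.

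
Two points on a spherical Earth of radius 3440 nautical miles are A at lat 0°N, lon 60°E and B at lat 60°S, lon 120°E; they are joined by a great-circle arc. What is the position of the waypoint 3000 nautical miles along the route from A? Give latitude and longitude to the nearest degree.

Write both endpoints as unit vectors p₁, p₂ with components (cos φ cos λ, cos φ sin λ, sin φ).
The central angle between the endpoints is δ = arccos(p₁·p₂) ≈ 1.318 rad (75.5°). The total great-circle distance is δ·R ≈ 1.318 × 3440 ≈ 4534 nmi, so the target fraction is f = 3000/4534 ≈ 0.662.
Interpolate at f ≈ 0.662 with slerp weights a = sin((1−f)δ)/sin δ ≈ 0.446, b = sin(fδ)/sin δ ≈ 0.791.
p = a·p₁ + b·p₂ ≈ (0.025, 0.728, -0.685); φ = arcsin(p_z) ≈ -43.22°, λ = atan2(p_y, p_x) ≈ 88.03°.

≈ lat 43°S, lon 88°E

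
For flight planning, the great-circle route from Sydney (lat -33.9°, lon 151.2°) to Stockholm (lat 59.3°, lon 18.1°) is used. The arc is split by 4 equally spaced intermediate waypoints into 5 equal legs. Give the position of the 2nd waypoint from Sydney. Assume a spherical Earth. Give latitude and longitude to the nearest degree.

The haversine formula gives a central angle δ ≈ 2.448 rad (140.3°) between the endpoints.
Interpolate at f = 2/5 with slerp weights a = sin((1−f)δ)/sin δ ≈ 1.557, b = sin(fδ)/sin δ ≈ 1.299.
p = a·p₁ + b·p₂ ≈ (-0.502, 0.828, 0.249); φ = arcsin(p_z) ≈ 14.40°, λ = atan2(p_y, p_x) ≈ 121.21°.

≈ lat 14°, lon 121°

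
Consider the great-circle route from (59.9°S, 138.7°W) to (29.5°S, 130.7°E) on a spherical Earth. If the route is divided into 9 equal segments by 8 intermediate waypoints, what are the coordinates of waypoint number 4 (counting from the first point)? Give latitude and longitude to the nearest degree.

Convert each endpoint to a unit vector on the sphere (x = cos φ cos λ, y = cos φ sin λ, z = sin φ).
The central angle between the endpoints is δ = arccos(p₁·p₂) ≈ 1.136 rad (65.1°).
Interpolate at f = 4/9 with slerp weights a = sin((1−f)δ)/sin δ ≈ 0.651, b = sin(fδ)/sin δ ≈ 0.533.
p = a·p₁ + b·p₂ ≈ (-0.548, 0.137, -0.825); φ = arcsin(p_z) ≈ -55.63°, λ = atan2(p_y, p_x) ≈ 166.00°.

≈ (56°S, 166°E)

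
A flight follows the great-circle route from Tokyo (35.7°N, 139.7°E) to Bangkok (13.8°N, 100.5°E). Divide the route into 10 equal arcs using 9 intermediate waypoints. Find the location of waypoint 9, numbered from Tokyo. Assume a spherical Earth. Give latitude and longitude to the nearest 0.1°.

≈ 16.4°N, 103.8°E

The haversine formula gives a central angle δ ≈ 0.722 rad (41.4°) between the endpoints.
Interpolate at f = 9/10 with slerp weights a = sin((1−f)δ)/sin δ ≈ 0.109, b = sin(fδ)/sin δ ≈ 0.915.
p = a·p₁ + b·p₂ ≈ (-0.230, 0.932, 0.282); φ = arcsin(p_z) ≈ 16.38°, λ = atan2(p_y, p_x) ≈ 103.85°.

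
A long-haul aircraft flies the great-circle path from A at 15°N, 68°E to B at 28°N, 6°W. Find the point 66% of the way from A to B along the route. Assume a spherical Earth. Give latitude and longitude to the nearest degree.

≈ 28°N, 21°E

Write both endpoints as unit vectors p₁, p₂ with components (cos φ cos λ, cos φ sin λ, sin φ).
The central angle between the endpoints is δ = arccos(p₁·p₂) ≈ 1.206 rad (69.1°).
Interpolate at f = 0.66 with slerp weights a = sin((1−f)δ)/sin δ ≈ 0.427, b = sin(fδ)/sin δ ≈ 0.765.
p = a·p₁ + b·p₂ ≈ (0.826, 0.312, 0.470); φ = arcsin(p_z) ≈ 28.01°, λ = atan2(p_y, p_x) ≈ 20.67°.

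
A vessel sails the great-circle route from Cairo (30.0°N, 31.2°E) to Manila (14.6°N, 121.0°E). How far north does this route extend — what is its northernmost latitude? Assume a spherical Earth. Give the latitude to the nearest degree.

≈ 32°N

The great circle lies in the plane with unit normal n̂ = (p₁ × p₂)/|p₁ × p₂|.
Here n̂_z ≈ +0.845; the vertex latitude is φ_max = arccos|n̂_z| ≈ 32.3°.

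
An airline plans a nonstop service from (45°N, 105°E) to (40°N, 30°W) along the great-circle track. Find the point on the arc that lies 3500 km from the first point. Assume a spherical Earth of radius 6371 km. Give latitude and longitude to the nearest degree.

From cos δ = sin φ₁ sin φ₂ + cos φ₁ cos φ₂ cos Δλ, the central angle is δ ≈ 1.499 rad (85.9°). The total great-circle distance is δ·R ≈ 1.499 × 6371 ≈ 9552 km, so the target fraction is f = 3500/9552 ≈ 0.366.
Interpolate at f ≈ 0.366 with slerp weights a = sin((1−f)δ)/sin δ ≈ 0.815, b = sin(fδ)/sin δ ≈ 0.523.
p = a·p₁ + b·p₂ ≈ (0.198, 0.356, 0.913); φ = arcsin(p_z) ≈ 65.94°, λ = atan2(p_y, p_x) ≈ 60.94°.

≈ (66°N, 61°E)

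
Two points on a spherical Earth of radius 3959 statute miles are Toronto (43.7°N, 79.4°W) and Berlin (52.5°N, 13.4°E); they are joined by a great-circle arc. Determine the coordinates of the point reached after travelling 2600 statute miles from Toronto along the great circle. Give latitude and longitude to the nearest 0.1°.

≈ 58.8°N, 21.9°W

The haversine formula gives a central angle δ ≈ 1.016 rad (58.2°) between the endpoints. The total great-circle distance is δ·R ≈ 1.016 × 3959 ≈ 4023 mi, so the target fraction is f = 2600/4023 ≈ 0.646.
Interpolate at f ≈ 0.646 with slerp weights a = sin((1−f)δ)/sin δ ≈ 0.414, b = sin(fδ)/sin δ ≈ 0.718.
p = a·p₁ + b·p₂ ≈ (0.480, -0.193, 0.856); φ = arcsin(p_z) ≈ 58.83°, λ = atan2(p_y, p_x) ≈ -21.86°.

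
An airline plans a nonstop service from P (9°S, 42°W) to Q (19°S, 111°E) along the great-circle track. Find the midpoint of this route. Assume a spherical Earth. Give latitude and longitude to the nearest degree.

Write both endpoints as unit vectors p₁, p₂ with components (cos φ cos λ, cos φ sin λ, sin φ).
The central angle between the endpoints is δ = arccos(p₁·p₂) ≈ 2.467 rad (141.4°).
Interpolate at f = 1/2 with slerp weights a = sin((1−f)δ)/sin δ ≈ 1.512, b = sin(fδ)/sin δ ≈ 1.512.
p = a·p₁ + b·p₂ ≈ (0.597, 0.335, -0.729); φ = arcsin(p_z) ≈ -46.77°, λ = atan2(p_y, p_x) ≈ 29.31°.

≈ (47°S, 29°E)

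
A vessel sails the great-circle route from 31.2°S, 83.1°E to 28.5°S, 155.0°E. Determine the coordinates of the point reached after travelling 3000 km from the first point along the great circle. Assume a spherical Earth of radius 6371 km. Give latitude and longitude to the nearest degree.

≈ 35°S, 115°E

From cos δ = sin φ₁ sin φ₂ + cos φ₁ cos φ₂ cos Δλ, the central angle is δ ≈ 1.069 rad (61.3°). The total great-circle distance is δ·R ≈ 1.069 × 6371 ≈ 6813 km, so the target fraction is f = 3000/6813 ≈ 0.440.
Interpolate at f ≈ 0.440 with slerp weights a = sin((1−f)δ)/sin δ ≈ 0.642, b = sin(fδ)/sin δ ≈ 0.517.
p = a·p₁ + b·p₂ ≈ (-0.346, 0.738, -0.580); φ = arcsin(p_z) ≈ -35.43°, λ = atan2(p_y, p_x) ≈ 115.13°.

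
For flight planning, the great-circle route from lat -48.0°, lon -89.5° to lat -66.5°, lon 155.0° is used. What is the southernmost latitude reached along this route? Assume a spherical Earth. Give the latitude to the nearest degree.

≈ -73°

The great circle lies in the plane with unit normal n̂ = (p₁ × p₂)/|p₁ × p₂|.
Here n̂_z ≈ -0.292; the vertex latitude is φ_max = arccos|n̂_z| ≈ 73.0°.
Check via Clairaut: cos φ_max = |cos φ₁| · sin C = cos(48.0°)·sin(154.1°) ≈ 0.292, again giving ≈ 73.0°.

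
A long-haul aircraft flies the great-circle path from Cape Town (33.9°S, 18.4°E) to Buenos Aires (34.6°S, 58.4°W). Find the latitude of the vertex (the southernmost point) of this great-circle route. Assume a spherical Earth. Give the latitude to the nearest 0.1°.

The great circle lies in the plane with unit normal n̂ = (p₁ × p₂)/|p₁ × p₂|.
Here n̂_z ≈ -0.755; the vertex latitude is φ_max = arccos|n̂_z| ≈ 41.0°.

≈ 41.0°S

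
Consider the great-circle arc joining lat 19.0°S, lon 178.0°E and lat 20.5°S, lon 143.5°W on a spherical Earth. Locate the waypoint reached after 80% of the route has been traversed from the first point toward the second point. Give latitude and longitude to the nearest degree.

≈ lat 21°S, lon 151°W

From cos δ = sin φ₁ sin φ₂ + cos φ₁ cos φ₂ cos Δλ, the central angle is δ ≈ 0.632 rad (36.2°).
Interpolate at f = 0.80 with slerp weights a = sin((1−f)δ)/sin δ ≈ 0.213, b = sin(fδ)/sin δ ≈ 0.820.
p = a·p₁ + b·p₂ ≈ (-0.819, -0.450, -0.357); φ = arcsin(p_z) ≈ -20.89°, λ = atan2(p_y, p_x) ≈ -151.23°.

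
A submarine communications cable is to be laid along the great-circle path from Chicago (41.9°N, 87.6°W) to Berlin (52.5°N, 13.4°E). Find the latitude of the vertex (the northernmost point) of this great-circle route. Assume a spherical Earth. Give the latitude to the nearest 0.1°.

≈ 60.2°N

The great circle lies in the plane with unit normal n̂ = (p₁ × p₂)/|p₁ × p₂|.
Here n̂_z ≈ +0.496; the vertex latitude is φ_max = arccos|n̂_z| ≈ 60.2°.
Check via Clairaut: cos φ_max = |cos φ₁| · sin C = cos(41.9°)·sin(41.8°) ≈ 0.496, again giving ≈ 60.2°.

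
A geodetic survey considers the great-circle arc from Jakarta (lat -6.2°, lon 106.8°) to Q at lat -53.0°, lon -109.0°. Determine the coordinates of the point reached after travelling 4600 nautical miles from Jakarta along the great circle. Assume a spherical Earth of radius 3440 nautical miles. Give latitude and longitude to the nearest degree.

From cos δ = sin φ₁ sin φ₂ + cos φ₁ cos φ₂ cos Δλ, the central angle is δ ≈ 1.981 rad (113.5°). The total great-circle distance is δ·R ≈ 1.981 × 3440 ≈ 6815 nmi, so the target fraction is f = 4600/6815 ≈ 0.675.
Interpolate at f ≈ 0.675 with slerp weights a = sin((1−f)δ)/sin δ ≈ 0.655, b = sin(fδ)/sin δ ≈ 1.061.
p = a·p₁ + b·p₂ ≈ (-0.396, 0.019, -0.918); φ = arcsin(p_z) ≈ -66.64°, λ = atan2(p_y, p_x) ≈ 177.19°.

≈ lat -67°, lon 177°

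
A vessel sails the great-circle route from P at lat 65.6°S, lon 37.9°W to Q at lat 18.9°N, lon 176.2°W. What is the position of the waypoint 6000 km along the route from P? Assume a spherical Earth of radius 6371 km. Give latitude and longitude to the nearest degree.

≈ lat 48°S, lon 147°W

Convert each endpoint to a unit vector on the sphere (x = cos φ cos λ, y = cos φ sin λ, z = sin φ).
The central angle between the endpoints is δ = arccos(p₁·p₂) ≈ 2.198 rad (125.9°). The total great-circle distance is δ·R ≈ 2.198 × 6371 ≈ 14003 km, so the target fraction is f = 6000/14003 ≈ 0.428.
Interpolate at f ≈ 0.428 with slerp weights a = sin((1−f)δ)/sin δ ≈ 1.174, b = sin(fδ)/sin δ ≈ 0.999.
p = a·p₁ + b·p₂ ≈ (-0.560, -0.361, -0.746); φ = arcsin(p_z) ≈ -48.24°, λ = atan2(p_y, p_x) ≈ -147.21°.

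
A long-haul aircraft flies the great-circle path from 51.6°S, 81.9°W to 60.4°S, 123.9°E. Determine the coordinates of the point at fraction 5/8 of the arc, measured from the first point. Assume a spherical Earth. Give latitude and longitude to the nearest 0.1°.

The haversine formula gives a central angle δ ≈ 1.154 rad (66.1°) between the endpoints.
Interpolate at f = 5/8 with slerp weights a = sin((1−f)δ)/sin δ ≈ 0.459, b = sin(fδ)/sin δ ≈ 0.722.
p = a·p₁ + b·p₂ ≈ (-0.159, 0.014, -0.987); φ = arcsin(p_z) ≈ -80.83°, λ = atan2(p_y, p_x) ≈ 174.95°.

≈ 80.8°S, 174.9°E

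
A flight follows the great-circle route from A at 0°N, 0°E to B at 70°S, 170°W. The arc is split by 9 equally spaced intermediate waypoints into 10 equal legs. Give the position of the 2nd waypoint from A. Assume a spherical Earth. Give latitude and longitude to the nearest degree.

Convert each endpoint to a unit vector on the sphere (x = cos φ cos λ, y = cos φ sin λ, z = sin φ).
The central angle between the endpoints is δ = arccos(p₁·p₂) ≈ 1.914 rad (109.7°).
Interpolate at f = 2/10 with slerp weights a = sin((1−f)δ)/sin δ ≈ 1.061, b = sin(fδ)/sin δ ≈ 0.397.
p = a·p₁ + b·p₂ ≈ (0.928, -0.024, -0.373); φ = arcsin(p_z) ≈ -21.89°, λ = atan2(p_y, p_x) ≈ -1.46°.

≈ 22°S, 1°W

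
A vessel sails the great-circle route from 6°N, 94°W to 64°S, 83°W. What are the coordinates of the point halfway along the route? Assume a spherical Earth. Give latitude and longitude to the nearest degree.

The haversine formula gives a central angle δ ≈ 1.230 rad (70.5°) between the endpoints.
Interpolate at f = 1/2 with slerp weights a = sin((1−f)δ)/sin δ ≈ 0.612, b = sin(fδ)/sin δ ≈ 0.612.
p = a·p₁ + b·p₂ ≈ (-0.010, -0.874, -0.486); φ = arcsin(p_z) ≈ -29.10°, λ = atan2(p_y, p_x) ≈ -90.64°.

≈ 29°S, 91°W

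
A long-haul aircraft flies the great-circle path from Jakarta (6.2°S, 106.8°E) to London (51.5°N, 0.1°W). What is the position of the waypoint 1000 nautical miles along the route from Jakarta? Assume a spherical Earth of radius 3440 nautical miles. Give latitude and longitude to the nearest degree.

Write both endpoints as unit vectors p₁, p₂ with components (cos φ cos λ, cos φ sin λ, sin φ).
The central angle between the endpoints is δ = arccos(p₁·p₂) ≈ 1.838 rad (105.3°). The total great-circle distance is δ·R ≈ 1.838 × 3440 ≈ 6324 nmi, so the target fraction is f = 1000/6324 ≈ 0.158.
Interpolate at f ≈ 0.158 with slerp weights a = sin((1−f)δ)/sin δ ≈ 1.037, b = sin(fδ)/sin δ ≈ 0.297.
p = a·p₁ + b·p₂ ≈ (-0.113, 0.986, 0.121); φ = arcsin(p_z) ≈ 6.93°, λ = atan2(p_y, p_x) ≈ 96.53°.

≈ 7°N, 97°E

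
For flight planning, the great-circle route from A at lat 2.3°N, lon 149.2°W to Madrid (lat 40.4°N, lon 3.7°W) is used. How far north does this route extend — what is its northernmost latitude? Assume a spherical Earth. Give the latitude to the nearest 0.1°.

≈ 57.4°N

The great circle lies in the plane with unit normal n̂ = (p₁ × p₂)/|p₁ × p₂|.
Here n̂_z ≈ +0.539; the vertex latitude is φ_max = arccos|n̂_z| ≈ 57.4°.
Check via Clairaut: cos φ_max = |cos φ₁| · sin C = cos(2.3°)·sin(32.7°) ≈ 0.539, again giving ≈ 57.4°.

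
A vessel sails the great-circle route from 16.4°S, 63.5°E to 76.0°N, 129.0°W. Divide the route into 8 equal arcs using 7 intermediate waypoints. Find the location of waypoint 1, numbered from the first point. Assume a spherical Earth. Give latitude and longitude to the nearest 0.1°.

The haversine formula gives a central angle δ ≈ 2.095 rad (120.0°) between the endpoints.
Interpolate at f = 1/8 with slerp weights a = sin((1−f)δ)/sin δ ≈ 1.116, b = sin(fδ)/sin δ ≈ 0.299.
p = a·p₁ + b·p₂ ≈ (0.432, 0.902, -0.025); φ = arcsin(p_z) ≈ -1.42°, λ = atan2(p_y, p_x) ≈ 64.40°.

≈ 1.4°S, 64.4°E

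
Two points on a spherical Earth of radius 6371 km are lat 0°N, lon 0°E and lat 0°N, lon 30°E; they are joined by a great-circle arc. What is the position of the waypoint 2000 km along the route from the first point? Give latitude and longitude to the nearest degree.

From cos δ = sin φ₁ sin φ₂ + cos φ₁ cos φ₂ cos Δλ, the central angle is δ ≈ 0.524 rad (30.0°). The total great-circle distance is δ·R ≈ 0.524 × 6371 ≈ 3336 km, so the target fraction is f = 2000/3336 ≈ 0.600.
Interpolate at f ≈ 0.600 with slerp weights a = sin((1−f)δ)/sin δ ≈ 0.416, b = sin(fδ)/sin δ ≈ 0.618.
p = a·p₁ + b·p₂ ≈ (0.951, 0.309, 0.000); φ = arcsin(p_z) ≈ 0.00°, λ = atan2(p_y, p_x) ≈ 17.99°.

≈ lat 0°N, lon 18°E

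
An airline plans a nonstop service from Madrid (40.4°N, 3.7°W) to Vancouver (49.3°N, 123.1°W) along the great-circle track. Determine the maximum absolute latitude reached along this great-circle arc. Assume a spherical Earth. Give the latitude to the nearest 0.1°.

≈ 63.5°N

The great circle lies in the plane with unit normal n̂ = (p₁ × p₂)/|p₁ × p₂|.
Here n̂_z ≈ -0.447; the vertex latitude is φ_max = arccos|n̂_z| ≈ 63.5°.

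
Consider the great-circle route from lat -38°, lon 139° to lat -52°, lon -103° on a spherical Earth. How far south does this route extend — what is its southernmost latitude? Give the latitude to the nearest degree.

≈ -64°

The great circle lies in the plane with unit normal n̂ = (p₁ × p₂)/|p₁ × p₂|.
Here n̂_z ≈ +0.443; the vertex latitude is φ_max = arccos|n̂_z| ≈ 63.7°.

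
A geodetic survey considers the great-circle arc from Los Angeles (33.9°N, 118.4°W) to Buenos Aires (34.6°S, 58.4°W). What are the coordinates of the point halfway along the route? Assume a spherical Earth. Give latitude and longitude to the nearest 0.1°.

Convert each endpoint to a unit vector on the sphere (x = cos φ cos λ, y = cos φ sin λ, z = sin φ).
The central angle between the endpoints is δ = arccos(p₁·p₂) ≈ 1.546 rad (88.6°).
Interpolate at f = 1/2 with slerp weights a = sin((1−f)δ)/sin δ ≈ 0.698, b = sin(fδ)/sin δ ≈ 0.698.
p = a·p₁ + b·p₂ ≈ (0.026, -1.000, -0.007); φ = arcsin(p_z) ≈ -0.40°, λ = atan2(p_y, p_x) ≈ -88.54°.

≈ 0.4°S, 88.5°W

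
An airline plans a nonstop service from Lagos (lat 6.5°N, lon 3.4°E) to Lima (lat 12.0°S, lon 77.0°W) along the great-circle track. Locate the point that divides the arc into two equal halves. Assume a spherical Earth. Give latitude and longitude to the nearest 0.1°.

Write both endpoints as unit vectors p₁, p₂ with components (cos φ cos λ, cos φ sin λ, sin φ).
The central angle between the endpoints is δ = arccos(p₁·p₂) ≈ 1.432 rad (82.0°).
Interpolate at f = 1/2 with slerp weights a = sin((1−f)δ)/sin δ ≈ 0.663, b = sin(fδ)/sin δ ≈ 0.663.
p = a·p₁ + b·p₂ ≈ (0.803, -0.593, -0.063); φ = arcsin(p_z) ≈ -3.60°, λ = atan2(p_y, p_x) ≈ -36.42°.

≈ lat 3.6°S, lon 36.4°W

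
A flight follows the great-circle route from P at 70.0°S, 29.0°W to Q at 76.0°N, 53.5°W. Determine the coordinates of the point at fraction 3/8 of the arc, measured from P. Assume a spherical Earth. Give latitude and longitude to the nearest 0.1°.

≈ 15.2°S, 37.9°W

The haversine formula gives a central angle δ ≈ 2.562 rad (146.8°) between the endpoints.
Interpolate at f = 3/8 with slerp weights a = sin((1−f)δ)/sin δ ≈ 1.824, b = sin(fδ)/sin δ ≈ 1.496.
p = a·p₁ + b·p₂ ≈ (0.761, -0.593, -0.263); φ = arcsin(p_z) ≈ -15.24°, λ = atan2(p_y, p_x) ≈ -37.95°.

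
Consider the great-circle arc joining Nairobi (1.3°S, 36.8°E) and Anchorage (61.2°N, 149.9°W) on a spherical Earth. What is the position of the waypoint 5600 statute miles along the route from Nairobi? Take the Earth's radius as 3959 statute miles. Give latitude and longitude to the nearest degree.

≈ (79°N, 57°E)

Convert each endpoint to a unit vector on the sphere (x = cos φ cos λ, y = cos φ sin λ, z = sin φ).
The central angle between the endpoints is δ = arccos(p₁·p₂) ≈ 2.092 rad (119.9°). The total great-circle distance is δ·R ≈ 2.092 × 3959 ≈ 8284 mi, so the target fraction is f = 5600/8284 ≈ 0.676.
Interpolate at f ≈ 0.676 with slerp weights a = sin((1−f)δ)/sin δ ≈ 0.723, b = sin(fδ)/sin δ ≈ 1.139.
p = a·p₁ + b·p₂ ≈ (0.104, 0.158, 0.982); φ = arcsin(p_z) ≈ 79.10°, λ = atan2(p_y, p_x) ≈ 56.59°.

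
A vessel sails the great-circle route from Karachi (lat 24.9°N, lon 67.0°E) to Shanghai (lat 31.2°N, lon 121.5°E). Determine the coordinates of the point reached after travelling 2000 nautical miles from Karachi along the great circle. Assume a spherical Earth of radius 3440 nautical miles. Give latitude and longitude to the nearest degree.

Write both endpoints as unit vectors p₁, p₂ with components (cos φ cos λ, cos φ sin λ, sin φ).
The central angle between the endpoints is δ = arccos(p₁·p₂) ≈ 0.838 rad (48.0°). The total great-circle distance is δ·R ≈ 0.838 × 3440 ≈ 2884 nmi, so the target fraction is f = 2000/2884 ≈ 0.693.
Interpolate at f ≈ 0.693 with slerp weights a = sin((1−f)δ)/sin δ ≈ 0.342, b = sin(fδ)/sin δ ≈ 0.739.
p = a·p₁ + b·p₂ ≈ (-0.209, 0.824, 0.527); φ = arcsin(p_z) ≈ 31.77°, λ = atan2(p_y, p_x) ≈ 104.23°.

≈ lat 32°N, lon 104°E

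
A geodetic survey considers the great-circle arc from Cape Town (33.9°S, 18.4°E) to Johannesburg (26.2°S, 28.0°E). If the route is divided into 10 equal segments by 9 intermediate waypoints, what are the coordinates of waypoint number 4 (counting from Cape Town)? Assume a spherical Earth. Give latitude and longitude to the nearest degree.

Convert each endpoint to a unit vector on the sphere (x = cos φ cos λ, y = cos φ sin λ, z = sin φ).
The central angle between the endpoints is δ = arccos(p₁·p₂) ≈ 0.198 rad (11.3°).
Interpolate at f = 4/10 with slerp weights a = sin((1−f)δ)/sin δ ≈ 0.603, b = sin(fδ)/sin δ ≈ 0.402.
p = a·p₁ + b·p₂ ≈ (0.793, 0.327, -0.514); φ = arcsin(p_z) ≈ -30.91°, λ = atan2(p_y, p_x) ≈ 22.42°.

≈ (31°S, 22°E)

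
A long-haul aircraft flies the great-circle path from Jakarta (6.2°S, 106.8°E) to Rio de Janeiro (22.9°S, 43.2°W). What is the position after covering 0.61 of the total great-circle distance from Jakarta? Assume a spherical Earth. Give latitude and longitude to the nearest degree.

≈ 46°S, 18°E

Write both endpoints as unit vectors p₁, p₂ with components (cos φ cos λ, cos φ sin λ, sin φ).
The central angle between the endpoints is δ = arccos(p₁·p₂) ≈ 2.420 rad (138.7°).
Interpolate at f = 0.61 with slerp weights a = sin((1−f)δ)/sin δ ≈ 1.227, b = sin(fδ)/sin δ ≈ 1.508.
p = a·p₁ + b·p₂ ≈ (0.660, 0.217, -0.719); φ = arcsin(p_z) ≈ -45.99°, λ = atan2(p_y, p_x) ≈ 18.17°.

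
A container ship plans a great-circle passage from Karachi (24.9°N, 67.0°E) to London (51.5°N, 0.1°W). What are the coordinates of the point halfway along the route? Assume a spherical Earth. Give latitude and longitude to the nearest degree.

≈ 43°N, 40°E

Convert each endpoint to a unit vector on the sphere (x = cos φ cos λ, y = cos φ sin λ, z = sin φ).
The central angle between the endpoints is δ = arccos(p₁·p₂) ≈ 0.989 rad (56.7°).
Interpolate at f = 1/2 with slerp weights a = sin((1−f)δ)/sin δ ≈ 0.568, b = sin(fδ)/sin δ ≈ 0.568.
p = a·p₁ + b·p₂ ≈ (0.555, 0.474, 0.684); φ = arcsin(p_z) ≈ 43.14°, λ = atan2(p_y, p_x) ≈ 40.48°.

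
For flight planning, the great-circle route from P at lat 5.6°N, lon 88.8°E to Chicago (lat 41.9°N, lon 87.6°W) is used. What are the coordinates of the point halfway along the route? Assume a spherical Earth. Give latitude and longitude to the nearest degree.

Convert each endpoint to a unit vector on the sphere (x = cos φ cos λ, y = cos φ sin λ, z = sin φ).
The central angle between the endpoints is δ = arccos(p₁·p₂) ≈ 2.311 rad (132.4°).
Interpolate at f = 1/2 with slerp weights a = sin((1−f)δ)/sin δ ≈ 1.239, b = sin(fδ)/sin δ ≈ 1.239.
p = a·p₁ + b·p₂ ≈ (0.064, 0.311, 0.948); φ = arcsin(p_z) ≈ 71.46°, λ = atan2(p_y, p_x) ≈ 78.31°.

≈ lat 71°N, lon 78°E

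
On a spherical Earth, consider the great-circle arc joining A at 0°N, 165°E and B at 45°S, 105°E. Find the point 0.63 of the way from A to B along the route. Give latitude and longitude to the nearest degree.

≈ 31°S, 133°E

From cos δ = sin φ₁ sin φ₂ + cos φ₁ cos φ₂ cos Δλ, the central angle is δ ≈ 1.209 rad (69.3°).
Interpolate at f = 0.63 with slerp weights a = sin((1−f)δ)/sin δ ≈ 0.463, b = sin(fδ)/sin δ ≈ 0.738.
p = a·p₁ + b·p₂ ≈ (-0.582, 0.624, -0.522); φ = arcsin(p_z) ≈ -31.46°, λ = atan2(p_y, p_x) ≈ 133.01°.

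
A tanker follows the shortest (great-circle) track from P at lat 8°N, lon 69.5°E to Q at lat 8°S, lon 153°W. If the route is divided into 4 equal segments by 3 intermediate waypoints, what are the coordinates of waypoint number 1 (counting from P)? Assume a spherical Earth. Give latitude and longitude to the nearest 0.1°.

From cos δ = sin φ₁ sin φ₂ + cos φ₁ cos φ₂ cos Δλ, the central angle is δ ≈ 2.407 rad (137.9°).
Interpolate at f = 1/4 with slerp weights a = sin((1−f)δ)/sin δ ≈ 1.452, b = sin(fδ)/sin δ ≈ 0.845.
p = a·p₁ + b·p₂ ≈ (-0.242, 0.967, 0.084); φ = arcsin(p_z) ≈ 4.84°, λ = atan2(p_y, p_x) ≈ 104.07°.

≈ lat 4.8°N, lon 104.1°E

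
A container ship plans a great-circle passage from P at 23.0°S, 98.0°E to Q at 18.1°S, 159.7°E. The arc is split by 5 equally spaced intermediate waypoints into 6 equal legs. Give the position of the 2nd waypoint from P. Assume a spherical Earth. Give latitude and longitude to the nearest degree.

The haversine formula gives a central angle δ ≈ 1.005 rad (57.6°) between the endpoints.
Interpolate at f = 2/6 with slerp weights a = sin((1−f)δ)/sin δ ≈ 0.736, b = sin(fδ)/sin δ ≈ 0.389.
p = a·p₁ + b·p₂ ≈ (-0.441, 0.799, -0.408); φ = arcsin(p_z) ≈ -24.11°, λ = atan2(p_y, p_x) ≈ 118.92°.

≈ 24°S, 119°E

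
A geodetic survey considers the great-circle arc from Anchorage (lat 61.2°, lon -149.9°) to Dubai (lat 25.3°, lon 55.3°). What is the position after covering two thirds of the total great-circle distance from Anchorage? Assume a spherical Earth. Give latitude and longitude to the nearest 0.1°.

≈ lat 54.7°, lon 65.6°

From cos δ = sin φ₁ sin φ₂ + cos φ₁ cos φ₂ cos Δλ, the central angle is δ ≈ 1.590 rad (91.1°).
Interpolate at f = 2/3 with slerp weights a = sin((1−f)δ)/sin δ ≈ 0.506, b = sin(fδ)/sin δ ≈ 0.873.
p = a·p₁ + b·p₂ ≈ (0.238, 0.526, 0.816); φ = arcsin(p_z) ≈ 54.70°, λ = atan2(p_y, p_x) ≈ 65.64°.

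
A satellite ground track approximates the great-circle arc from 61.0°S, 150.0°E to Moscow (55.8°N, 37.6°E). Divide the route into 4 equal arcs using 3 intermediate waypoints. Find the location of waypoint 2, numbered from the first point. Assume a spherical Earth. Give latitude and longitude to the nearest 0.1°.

≈ 4.6°S, 87.5°E

Convert each endpoint to a unit vector on the sphere (x = cos φ cos λ, y = cos φ sin λ, z = sin φ).
The central angle between the endpoints is δ = arccos(p₁·p₂) ≈ 2.545 rad (145.8°).
Interpolate at f = 2/4 with slerp weights a = sin((1−f)δ)/sin δ ≈ 1.701, b = sin(fδ)/sin δ ≈ 1.701.
p = a·p₁ + b·p₂ ≈ (0.043, 0.996, -0.081); φ = arcsin(p_z) ≈ -4.64°, λ = atan2(p_y, p_x) ≈ 87.51°.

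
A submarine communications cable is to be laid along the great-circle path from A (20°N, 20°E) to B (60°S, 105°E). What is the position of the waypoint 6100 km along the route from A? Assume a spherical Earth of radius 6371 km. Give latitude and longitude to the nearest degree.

≈ (27°S, 48°E)

Write both endpoints as unit vectors p₁, p₂ with components (cos φ cos λ, cos φ sin λ, sin φ).
The central angle between the endpoints is δ = arccos(p₁·p₂) ≈ 1.829 rad (104.8°). The total great-circle distance is δ·R ≈ 1.829 × 6371 ≈ 11652 km, so the target fraction is f = 6100/11652 ≈ 0.524.
Interpolate at f ≈ 0.524 with slerp weights a = sin((1−f)δ)/sin δ ≈ 0.791, b = sin(fδ)/sin δ ≈ 0.846.
p = a·p₁ + b·p₂ ≈ (0.589, 0.663, -0.462); φ = arcsin(p_z) ≈ -27.50°, λ = atan2(p_y, p_x) ≈ 48.35°.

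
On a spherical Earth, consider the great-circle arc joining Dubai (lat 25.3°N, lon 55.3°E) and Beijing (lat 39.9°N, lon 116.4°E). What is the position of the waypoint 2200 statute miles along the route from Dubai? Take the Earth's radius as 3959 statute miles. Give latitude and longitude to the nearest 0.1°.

≈ lat 38.1°N, lon 89.9°E

Convert each endpoint to a unit vector on the sphere (x = cos φ cos λ, y = cos φ sin λ, z = sin φ).
The central angle between the endpoints is δ = arccos(p₁·p₂) ≈ 0.916 rad (52.5°). The total great-circle distance is δ·R ≈ 0.916 × 3959 ≈ 3625 mi, so the target fraction is f = 2200/3625 ≈ 0.607.
Interpolate at f ≈ 0.607 with slerp weights a = sin((1−f)δ)/sin δ ≈ 0.444, b = sin(fδ)/sin δ ≈ 0.665.
p = a·p₁ + b·p₂ ≈ (0.002, 0.787, 0.617); φ = arcsin(p_z) ≈ 38.07°, λ = atan2(p_y, p_x) ≈ 89.88°.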